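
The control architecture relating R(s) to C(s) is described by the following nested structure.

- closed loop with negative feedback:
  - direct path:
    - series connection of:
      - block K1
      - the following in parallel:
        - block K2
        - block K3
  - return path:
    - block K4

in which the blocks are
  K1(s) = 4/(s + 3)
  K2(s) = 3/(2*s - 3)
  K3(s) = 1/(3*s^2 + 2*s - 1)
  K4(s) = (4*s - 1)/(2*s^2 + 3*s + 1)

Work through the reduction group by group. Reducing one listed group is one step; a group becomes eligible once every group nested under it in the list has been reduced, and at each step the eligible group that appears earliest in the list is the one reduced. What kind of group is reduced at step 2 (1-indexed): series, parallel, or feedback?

Reducing step by step:

(1) parallel reduction of K2, K3
(2) series reduction of K1, (K2+K3)
(3) apply the feedback formula to (K1*(K2+K3)), K4
The group at step 2 is a series group.

Answer: series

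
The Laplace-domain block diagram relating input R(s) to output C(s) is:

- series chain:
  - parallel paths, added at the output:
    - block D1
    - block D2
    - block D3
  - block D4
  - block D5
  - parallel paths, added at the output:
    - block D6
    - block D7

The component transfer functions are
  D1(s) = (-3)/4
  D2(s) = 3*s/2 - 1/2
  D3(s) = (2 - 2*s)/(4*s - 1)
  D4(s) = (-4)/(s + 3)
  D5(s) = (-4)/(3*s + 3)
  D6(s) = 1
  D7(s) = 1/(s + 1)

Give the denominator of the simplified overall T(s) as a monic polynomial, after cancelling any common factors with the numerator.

The answer is s^4 + 19*s^3/4 + 23*s^2/4 + 5*s/4 - 3/4.

Reasoning:
(1) parallel reduction of D1, D2, D3 gives (24*s^2 - 34*s + 13)/(16*s - 4)
(2) add D6, D7 (parallel) gives (s + 2)/(s + 1)
(3) combine (D1+D2+D3), D4, D5, (D6+D7) in series gives (96*s^3 + 56*s^2 - 220*s + 104)/(12*s^4 + 57*s^3 + 69*s^2 + 15*s - 9)
The result of step 3 is T(s) in lowest terms. Its denominator has leading coefficient 12; dividing the denominator through by 12 makes it monic.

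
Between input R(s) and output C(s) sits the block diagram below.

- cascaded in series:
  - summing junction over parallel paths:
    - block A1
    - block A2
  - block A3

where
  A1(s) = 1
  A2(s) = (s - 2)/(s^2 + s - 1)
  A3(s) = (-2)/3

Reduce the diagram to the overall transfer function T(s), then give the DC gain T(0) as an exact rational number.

Answer: -2

Working:
1. reduce the parallel group A1, A2 = (s^2 + 2*s - 3)/(s^2 + s - 1)
2. combine (A1+A2), A3 in series = (-2*s^2 - 4*s + 6)/(3*s^2 + 3*s - 3)
The step-2 result is T(s). Setting s = 0: T(0) = 6/(-3) = -2.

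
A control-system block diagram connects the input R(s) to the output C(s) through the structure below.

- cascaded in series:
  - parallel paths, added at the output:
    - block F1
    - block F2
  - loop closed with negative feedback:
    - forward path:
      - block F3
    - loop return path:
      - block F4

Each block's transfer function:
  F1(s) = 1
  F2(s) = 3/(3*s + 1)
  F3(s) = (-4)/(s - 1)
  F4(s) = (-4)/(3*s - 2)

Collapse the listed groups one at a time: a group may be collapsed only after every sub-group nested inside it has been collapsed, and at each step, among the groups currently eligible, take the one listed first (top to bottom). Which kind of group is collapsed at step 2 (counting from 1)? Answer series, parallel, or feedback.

Step 1. reduce the parallel group F1, F2
Step 2. feedback reduction of F3, F4
Step 3. combine (F1+F2), [F3/(1+F3*F4)] in series
At step 2 the group reduced is feedback.

Therefore the answer is feedback.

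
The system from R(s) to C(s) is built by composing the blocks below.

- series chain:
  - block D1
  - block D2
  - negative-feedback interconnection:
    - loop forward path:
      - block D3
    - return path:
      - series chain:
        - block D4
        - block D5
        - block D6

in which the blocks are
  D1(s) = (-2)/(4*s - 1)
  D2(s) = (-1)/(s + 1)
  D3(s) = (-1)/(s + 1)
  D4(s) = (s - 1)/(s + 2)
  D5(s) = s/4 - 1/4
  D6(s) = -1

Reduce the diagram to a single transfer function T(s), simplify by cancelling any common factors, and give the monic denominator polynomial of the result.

First reduce the diagram to T(s).

1. series reduction of D4, D5, D6, giving (-s^2 + 2*s - 1)/(4*s + 8)
2. feedback reduction of D3, (D4*D5*D6), giving (-4*s - 8)/(5*s^2 + 10*s + 9)
3. reduce the series chain D1, D2, [D3/(1+D3*(D4*D5*D6))], giving (-8*s - 16)/(20*s^4 + 55*s^3 + 61*s^2 + 17*s - 9)
No further cancellation is possible in the step-3 result, so that is T(s). Its denominator becomes monic after dividing by the leading coefficient 20.

Answer: s^4 + 11*s^3/4 + 61*s^2/20 + 17*s/20 - 9/20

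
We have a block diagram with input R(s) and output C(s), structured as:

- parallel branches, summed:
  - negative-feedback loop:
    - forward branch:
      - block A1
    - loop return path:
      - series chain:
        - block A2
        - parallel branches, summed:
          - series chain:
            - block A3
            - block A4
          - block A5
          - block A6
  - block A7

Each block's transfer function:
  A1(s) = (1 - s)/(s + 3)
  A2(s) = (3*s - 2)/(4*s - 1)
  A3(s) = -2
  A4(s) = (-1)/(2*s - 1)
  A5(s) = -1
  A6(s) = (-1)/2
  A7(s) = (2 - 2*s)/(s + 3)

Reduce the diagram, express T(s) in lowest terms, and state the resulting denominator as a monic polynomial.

(1) cascade A3, A4; result 2/(2*s - 1)
(2) sum the parallel branches (A3*A4), A5, A6; result (7 - 6*s)/(4*s - 2)
(3) combine A2, ((A3*A4)+A5+A6) in series; result (-18*s^2 + 33*s - 14)/(16*s^2 - 12*s + 2)
(4) apply the feedback formula to A1, (A2*((A3*A4)+A5+A6)); result (-16*s^3 + 28*s^2 - 14*s + 2)/(34*s^3 - 15*s^2 + 13*s - 8)
(5) combine [A1/(1+A1*(A2*((A3*A4)+A5+A6)))], A7 in parallel; result (-84*s^4 + 78*s^3 + 14*s^2 + 2*s - 10)/(34*s^4 + 87*s^3 - 32*s^2 + 31*s - 24)
Step 5 gives the fully reduced T(s), with no common factor left to cancel. The denominator's leading coefficient is 34, so divide each of its coefficients by 34 to get the monic form.

Final answer: s^4 + 87*s^3/34 - 16*s^2/17 + 31*s/34 - 12/17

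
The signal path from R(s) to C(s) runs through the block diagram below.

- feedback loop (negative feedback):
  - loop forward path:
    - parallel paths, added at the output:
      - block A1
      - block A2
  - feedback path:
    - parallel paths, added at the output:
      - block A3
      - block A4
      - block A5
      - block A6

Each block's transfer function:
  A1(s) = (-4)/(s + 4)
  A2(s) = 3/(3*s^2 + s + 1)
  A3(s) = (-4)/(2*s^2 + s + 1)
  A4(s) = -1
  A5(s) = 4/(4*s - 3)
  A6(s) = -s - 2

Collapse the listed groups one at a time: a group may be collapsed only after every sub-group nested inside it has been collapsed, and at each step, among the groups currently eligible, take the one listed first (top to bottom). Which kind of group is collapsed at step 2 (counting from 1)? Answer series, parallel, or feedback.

Step 1 - reduce the parallel group A1, A2
Step 2 - combine A3, A4, A5, A6 in parallel
Step 3 - close the feedback loop around (A1+A2), (A3+A4+A5+A6)
So the answer for step 2 is parallel.

Hence the answer: parallel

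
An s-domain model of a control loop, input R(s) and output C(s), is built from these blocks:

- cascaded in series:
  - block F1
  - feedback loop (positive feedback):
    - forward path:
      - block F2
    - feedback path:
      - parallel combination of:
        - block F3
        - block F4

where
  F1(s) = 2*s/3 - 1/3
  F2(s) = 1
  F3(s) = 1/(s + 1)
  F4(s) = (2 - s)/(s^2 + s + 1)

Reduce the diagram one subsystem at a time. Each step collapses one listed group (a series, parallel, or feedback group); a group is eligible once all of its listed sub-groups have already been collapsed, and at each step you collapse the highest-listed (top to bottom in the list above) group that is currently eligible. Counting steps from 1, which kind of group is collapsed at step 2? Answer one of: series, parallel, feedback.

Answer: feedback

Working:
[1] reduce the parallel group F3, F4
[2] feedback reduction of F2, (F3+F4)
[3] series reduction of F1, [F2/(1-F2*(F3+F4))]
At step 2 the group reduced is feedback.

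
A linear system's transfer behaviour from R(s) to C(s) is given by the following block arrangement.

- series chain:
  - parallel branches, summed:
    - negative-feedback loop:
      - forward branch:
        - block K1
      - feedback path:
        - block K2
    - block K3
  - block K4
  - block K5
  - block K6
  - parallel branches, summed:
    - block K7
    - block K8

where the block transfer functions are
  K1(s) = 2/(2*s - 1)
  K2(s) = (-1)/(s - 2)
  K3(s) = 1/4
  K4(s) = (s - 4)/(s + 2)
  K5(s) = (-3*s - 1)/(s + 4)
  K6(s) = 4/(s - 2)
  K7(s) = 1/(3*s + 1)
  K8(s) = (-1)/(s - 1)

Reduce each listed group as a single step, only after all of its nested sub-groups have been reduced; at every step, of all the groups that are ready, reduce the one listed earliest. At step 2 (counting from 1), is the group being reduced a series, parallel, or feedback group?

1. reduce the feedback loop with forward K1 and return K2
2. combine [K1/(1+K1*K2)], K3 in parallel
3. sum the parallel branches K7, K8
4. cascade ([K1/(1+K1*K2)]+K3), K4, K5, K6, (K7+K8)
So the answer for step 2 is parallel.

Therefore the answer is parallel.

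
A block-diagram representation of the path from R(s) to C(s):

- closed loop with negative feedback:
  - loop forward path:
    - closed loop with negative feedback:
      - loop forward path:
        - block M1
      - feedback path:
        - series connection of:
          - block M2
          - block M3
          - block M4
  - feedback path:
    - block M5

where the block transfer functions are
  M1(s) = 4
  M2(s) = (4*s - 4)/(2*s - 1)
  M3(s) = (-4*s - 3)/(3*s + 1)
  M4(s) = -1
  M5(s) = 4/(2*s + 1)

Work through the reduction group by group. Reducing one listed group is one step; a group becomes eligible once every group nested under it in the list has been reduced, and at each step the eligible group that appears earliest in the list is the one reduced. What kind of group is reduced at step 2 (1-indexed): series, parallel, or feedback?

Reducing step by step:

Step 1: combine M2, M3, M4 in series
Step 2: apply the feedback formula to M1, (M2*M3*M4)
Step 3: reduce the feedback loop with forward [M1/(1+M1*(M2*M3*M4))] and return M5
The group at step 2 is a feedback group.

Answer: feedback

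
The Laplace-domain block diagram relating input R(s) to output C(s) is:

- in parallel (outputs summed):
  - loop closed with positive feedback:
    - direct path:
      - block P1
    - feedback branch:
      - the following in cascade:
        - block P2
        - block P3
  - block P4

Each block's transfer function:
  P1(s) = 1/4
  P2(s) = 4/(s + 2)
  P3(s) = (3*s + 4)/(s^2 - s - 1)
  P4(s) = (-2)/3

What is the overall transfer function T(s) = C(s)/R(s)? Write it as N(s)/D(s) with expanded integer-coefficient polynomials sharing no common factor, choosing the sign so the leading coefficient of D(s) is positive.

[1] combine P2, P3 in series = (12*s + 16)/(s^3 + s^2 - 3*s - 2)
[2] close the feedback loop around P1, (P2*P3) = (s^3 + s^2 - 3*s - 2)/(4*s^3 + 4*s^2 - 24*s - 24)
[3] combine [P1/(1-P1*(P2*P3))], P4 in parallel, which is the overall transfer function T(s) = C(s)/R(s) in lowest terms

Therefore the answer is (-5*s^3 - 5*s^2 + 39*s + 42)/(12*s^3 + 12*s^2 - 72*s - 72).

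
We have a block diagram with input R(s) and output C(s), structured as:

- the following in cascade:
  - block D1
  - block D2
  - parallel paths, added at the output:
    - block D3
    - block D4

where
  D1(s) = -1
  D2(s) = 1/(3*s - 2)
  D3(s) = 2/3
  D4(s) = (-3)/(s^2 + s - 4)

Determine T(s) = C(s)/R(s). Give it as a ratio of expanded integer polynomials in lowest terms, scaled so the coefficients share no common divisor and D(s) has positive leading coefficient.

Step 1 - sum the parallel branches D3, D4, giving (2*s^2 + 2*s - 17)/(3*s^2 + 3*s - 12)
Step 2 - combine D1, D2, (D3+D4) in series, which is the overall transfer function T(s) = C(s)/R(s) in lowest terms

Answer: (-2*s^2 - 2*s + 17)/(9*s^3 + 3*s^2 - 42*s + 24)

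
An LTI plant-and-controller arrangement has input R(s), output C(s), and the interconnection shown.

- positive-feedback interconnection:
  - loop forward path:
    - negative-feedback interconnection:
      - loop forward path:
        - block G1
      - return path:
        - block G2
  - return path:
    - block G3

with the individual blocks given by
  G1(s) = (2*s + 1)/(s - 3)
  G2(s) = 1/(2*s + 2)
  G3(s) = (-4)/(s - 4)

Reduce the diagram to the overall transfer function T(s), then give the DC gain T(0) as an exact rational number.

The answer is -2/7.

Reasoning:
1. collapse the loop (G1 forward, G2 return) gives (4*s^2 + 6*s + 2)/(2*s^2 - 2*s - 5)
2. apply the feedback formula to [G1/(1+G1*G2)], G3 gives (4*s^3 - 10*s^2 - 22*s - 8)/(2*s^3 + 6*s^2 + 27*s + 28)
Evaluating the step-2 result (the overall T(s)) at s = 0 gives T(0) = -8/28 = -2/7.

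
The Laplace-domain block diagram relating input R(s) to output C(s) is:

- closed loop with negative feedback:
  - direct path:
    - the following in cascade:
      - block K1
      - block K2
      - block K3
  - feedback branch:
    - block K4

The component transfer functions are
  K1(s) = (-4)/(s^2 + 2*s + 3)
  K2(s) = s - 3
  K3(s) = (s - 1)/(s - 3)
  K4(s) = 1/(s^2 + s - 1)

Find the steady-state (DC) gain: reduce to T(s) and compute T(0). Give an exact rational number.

First reduce the diagram to T(s).

1. reduce the series chain K1, K2, K3, giving (4 - 4*s)/(s^2 + 2*s + 3)
2. close the feedback loop around (K1*K2*K3), K4, giving (-4*s^3 + 8*s - 4)/(s^4 + 3*s^3 + 4*s^2 - 3*s + 1)
Evaluating the step-2 result (the overall T(s)) at s = 0 gives T(0) = -4/1 = -4.

Answer: -4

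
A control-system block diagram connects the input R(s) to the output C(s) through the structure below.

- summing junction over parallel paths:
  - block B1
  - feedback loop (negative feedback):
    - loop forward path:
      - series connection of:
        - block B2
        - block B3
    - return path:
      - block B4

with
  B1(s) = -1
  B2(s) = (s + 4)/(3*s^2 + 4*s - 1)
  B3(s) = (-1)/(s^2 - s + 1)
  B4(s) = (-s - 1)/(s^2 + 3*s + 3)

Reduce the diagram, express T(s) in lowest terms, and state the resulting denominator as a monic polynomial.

Step 1: multiply B2, B3 (series) = (-s - 4)/(3*s^4 + s^3 - 2*s^2 + 5*s - 1)
Step 2: feedback reduction of (B2*B3), B4 = (-s^3 - 7*s^2 - 15*s - 12)/(3*s^6 + 10*s^5 + 10*s^4 + 2*s^3 + 9*s^2 + 17*s + 1)
Step 3: reduce the parallel group B1, [(B2*B3)/(1+(B2*B3)*B4)] = (-3*s^6 - 10*s^5 - 10*s^4 - 3*s^3 - 16*s^2 - 32*s - 13)/(3*s^6 + 10*s^5 + 10*s^4 + 2*s^3 + 9*s^2 + 17*s + 1)
No further cancellation is possible in the step-3 result, so that is T(s). Its denominator becomes monic after dividing by the leading coefficient 3.

Final answer: s^6 + 10*s^5/3 + 10*s^4/3 + 2*s^3/3 + 3*s^2 + 17*s/3 + 1/3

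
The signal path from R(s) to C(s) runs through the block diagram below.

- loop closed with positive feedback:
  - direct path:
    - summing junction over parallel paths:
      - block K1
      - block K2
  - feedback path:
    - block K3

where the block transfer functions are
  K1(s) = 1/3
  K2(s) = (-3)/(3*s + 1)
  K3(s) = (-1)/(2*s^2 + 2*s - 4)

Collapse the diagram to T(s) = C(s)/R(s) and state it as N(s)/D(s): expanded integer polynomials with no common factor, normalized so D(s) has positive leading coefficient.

First reduce the diagram to T(s).

Step 1 - add K1, K2 (parallel) gives (3*s - 8)/(9*s + 3)
Step 2 - collapse the loop ((K1+K2) forward, K3 return), giving the overall T(s)

Answer: (6*s^3 - 10*s^2 - 28*s + 32)/(18*s^3 + 24*s^2 - 27*s - 20)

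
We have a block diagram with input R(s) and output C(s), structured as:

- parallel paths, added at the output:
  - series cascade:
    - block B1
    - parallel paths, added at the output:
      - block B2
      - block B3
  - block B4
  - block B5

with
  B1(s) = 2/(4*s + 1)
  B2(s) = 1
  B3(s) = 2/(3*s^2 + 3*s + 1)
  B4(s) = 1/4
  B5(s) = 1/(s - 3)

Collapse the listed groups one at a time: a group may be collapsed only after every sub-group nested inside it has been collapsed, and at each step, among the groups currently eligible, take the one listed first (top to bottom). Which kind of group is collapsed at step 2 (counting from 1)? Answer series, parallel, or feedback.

The answer is series.

Reasoning:
Step 1 - sum the parallel branches B2, B3
Step 2 - reduce the series chain B1, (B2+B3)
Step 3 - add (B1*(B2+B3)), B4, B5 (parallel)
At step 2 the group reduced is series.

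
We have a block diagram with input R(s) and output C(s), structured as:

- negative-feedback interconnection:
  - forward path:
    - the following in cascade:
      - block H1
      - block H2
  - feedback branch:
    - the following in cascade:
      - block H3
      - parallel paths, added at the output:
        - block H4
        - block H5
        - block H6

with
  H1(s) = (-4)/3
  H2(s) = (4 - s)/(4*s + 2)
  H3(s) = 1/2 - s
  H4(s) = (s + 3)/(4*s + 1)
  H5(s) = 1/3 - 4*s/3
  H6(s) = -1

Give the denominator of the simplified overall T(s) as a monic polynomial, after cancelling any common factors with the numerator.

1. cascade H1, H2: (2*s - 8)/(6*s + 3)
2. sum the parallel branches H4, H5, H6: (-16*s^2 - 9*s + 7)/(12*s + 3)
3. combine H3, (H4+H5+H6) in series: (32*s^3 + 2*s^2 - 23*s + 7)/(24*s + 6)
4. reduce the feedback loop with forward (H1*H2) and return (H3*(H4+H5+H6)): (24*s^2 - 90*s - 24)/(32*s^4 - 126*s^3 + 41*s^2 + 153*s - 19)
That last expression is T(s), already simplified. Scaling its denominator by 1/32 (the reciprocal of the leading coefficient) yields the monic denominator.

Hence the answer: s^4 - 63*s^3/16 + 41*s^2/32 + 153*s/32 - 19/32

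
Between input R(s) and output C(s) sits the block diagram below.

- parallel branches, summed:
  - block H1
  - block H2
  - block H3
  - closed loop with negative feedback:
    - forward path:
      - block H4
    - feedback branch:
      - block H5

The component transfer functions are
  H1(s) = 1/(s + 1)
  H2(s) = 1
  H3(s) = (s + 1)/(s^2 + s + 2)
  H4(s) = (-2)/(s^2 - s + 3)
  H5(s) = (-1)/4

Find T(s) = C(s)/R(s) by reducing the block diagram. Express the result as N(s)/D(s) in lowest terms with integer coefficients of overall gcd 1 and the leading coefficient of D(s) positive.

Step 1: feedback reduction of H4, H5, giving (-4)/(2*s^2 - 2*s + 7)
Step 2: add H1, H2, H3, [H4/(1+H4*H5)] (parallel); the result is T(s) itself (integer coefficients, no common factor, positive leading denominator coefficient)

Hence the answer: (2*s^5 + 6*s^4 + 7*s^3 + 18*s^2 + 20*s + 27)/(2*s^5 + 2*s^4 + 9*s^3 + 12*s^2 + 17*s + 14)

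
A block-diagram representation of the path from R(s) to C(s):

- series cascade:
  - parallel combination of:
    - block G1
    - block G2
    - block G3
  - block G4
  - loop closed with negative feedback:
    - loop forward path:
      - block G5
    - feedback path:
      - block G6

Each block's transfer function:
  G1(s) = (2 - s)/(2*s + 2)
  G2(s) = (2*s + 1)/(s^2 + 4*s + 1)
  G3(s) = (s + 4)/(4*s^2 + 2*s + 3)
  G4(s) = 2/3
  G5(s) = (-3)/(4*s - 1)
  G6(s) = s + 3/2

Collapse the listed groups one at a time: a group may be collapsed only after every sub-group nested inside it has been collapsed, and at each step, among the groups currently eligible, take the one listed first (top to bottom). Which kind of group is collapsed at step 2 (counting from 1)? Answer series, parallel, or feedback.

Step 1: combine G1, G2, G3 in parallel
Step 2: feedback reduction of G5, G6
Step 3: series reduction of (G1+G2+G3), G4, [G5/(1+G5*G6)]
At step 2 the group reduced is feedback.

Hence the answer: feedback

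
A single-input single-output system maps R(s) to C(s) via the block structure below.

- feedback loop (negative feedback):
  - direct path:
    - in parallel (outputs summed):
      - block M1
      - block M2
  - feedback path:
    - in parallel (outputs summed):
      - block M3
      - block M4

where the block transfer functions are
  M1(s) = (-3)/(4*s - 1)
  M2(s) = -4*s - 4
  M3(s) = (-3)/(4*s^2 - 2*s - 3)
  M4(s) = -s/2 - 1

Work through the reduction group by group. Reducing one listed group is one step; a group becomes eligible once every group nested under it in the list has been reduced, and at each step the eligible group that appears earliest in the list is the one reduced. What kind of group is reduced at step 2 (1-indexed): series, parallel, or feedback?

1. reduce the parallel group M1, M2
2. reduce the parallel group M3, M4
3. reduce the feedback loop with forward (M1+M2) and return (M3+M4)
At step 2 the group reduced is parallel.

Therefore the answer is parallel.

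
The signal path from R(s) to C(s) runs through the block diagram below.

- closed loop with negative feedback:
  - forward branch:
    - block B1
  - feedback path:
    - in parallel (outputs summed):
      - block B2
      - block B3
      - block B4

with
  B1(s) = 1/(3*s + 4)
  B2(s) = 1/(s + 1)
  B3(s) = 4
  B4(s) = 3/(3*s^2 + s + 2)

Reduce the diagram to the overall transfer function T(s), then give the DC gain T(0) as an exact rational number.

First reduce the diagram to T(s).

1. parallel reduction of B2, B3, B4 -> (12*s^3 + 19*s^2 + 16*s + 13)/(3*s^3 + 4*s^2 + 3*s + 2)
2. reduce the feedback loop with forward B1 and return (B2+B3+B4) -> (3*s^3 + 4*s^2 + 3*s + 2)/(9*s^4 + 36*s^3 + 44*s^2 + 34*s + 21)
That last expression is T(s); at s = 0 only the constant terms survive, so T(0) = 2/21.

Answer: 2/21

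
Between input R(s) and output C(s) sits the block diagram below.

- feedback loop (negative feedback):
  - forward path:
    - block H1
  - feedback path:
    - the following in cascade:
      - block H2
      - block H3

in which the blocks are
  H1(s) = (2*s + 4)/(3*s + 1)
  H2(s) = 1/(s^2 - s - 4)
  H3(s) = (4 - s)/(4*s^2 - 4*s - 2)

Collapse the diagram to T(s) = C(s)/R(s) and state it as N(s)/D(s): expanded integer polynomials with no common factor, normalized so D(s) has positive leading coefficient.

1. reduce the series chain H2, H3; result (4 - s)/(4*s^4 - 8*s^3 - 14*s^2 + 18*s + 8)
2. reduce the feedback loop with forward H1 and return (H2*H3): this yields T(s), and no further normalization is needed

Hence the answer: (4*s^5 - 30*s^3 - 10*s^2 + 44*s + 16)/(6*s^5 - 10*s^4 - 25*s^3 + 19*s^2 + 23*s + 12)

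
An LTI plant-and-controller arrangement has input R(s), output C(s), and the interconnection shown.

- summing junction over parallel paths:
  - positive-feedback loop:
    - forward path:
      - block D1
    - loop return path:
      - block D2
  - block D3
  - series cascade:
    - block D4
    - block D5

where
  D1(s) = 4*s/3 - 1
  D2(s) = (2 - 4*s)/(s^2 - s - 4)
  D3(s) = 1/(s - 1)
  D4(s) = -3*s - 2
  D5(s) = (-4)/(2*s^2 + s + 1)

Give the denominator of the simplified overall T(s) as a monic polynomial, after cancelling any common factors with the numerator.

First reduce the diagram to T(s).

Step 1. apply the feedback formula to D1, D2 = (4*s^3 - 7*s^2 - 13*s + 12)/(19*s^2 - 23*s - 6)
Step 2. combine D4, D5 in series = (12*s + 8)/(2*s^2 + s + 1)
Step 3. add [D1/(1-D1*D2)], D3, (D4*D5) (parallel) = (8*s^6 - 18*s^5 + 247*s^4 - 346*s^3 - 153*s^2 + 192*s + 30)/(38*s^5 - 65*s^4 + 11*s^3 - 13*s^2 + 23*s + 6)
T(s) is the step-3 result (common factors already cancelled). Leading coefficient of the denominator: 38. Divide through by 38 for the monic polynomial.

Answer: s^5 - 65*s^4/38 + 11*s^3/38 - 13*s^2/38 + 23*s/38 + 3/19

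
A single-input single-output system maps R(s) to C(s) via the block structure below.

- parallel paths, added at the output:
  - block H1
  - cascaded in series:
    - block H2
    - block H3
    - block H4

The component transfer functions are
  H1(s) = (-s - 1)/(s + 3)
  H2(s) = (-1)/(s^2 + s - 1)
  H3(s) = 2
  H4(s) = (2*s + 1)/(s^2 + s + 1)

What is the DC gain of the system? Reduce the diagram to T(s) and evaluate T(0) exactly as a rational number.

[1] cascade H2, H3, H4 gives (-4*s - 2)/(s^4 + 2*s^3 + s^2 - 1)
[2] reduce the parallel group H1, (H2*H3*H4) gives (-s^5 - 3*s^4 - 3*s^3 - 5*s^2 - 13*s - 5)/(s^5 + 5*s^4 + 7*s^3 + 3*s^2 - s - 3)
That last expression is T(s); at s = 0 only the constant terms survive, so T(0) = -5/(-3) = 5/3.

Answer: 5/3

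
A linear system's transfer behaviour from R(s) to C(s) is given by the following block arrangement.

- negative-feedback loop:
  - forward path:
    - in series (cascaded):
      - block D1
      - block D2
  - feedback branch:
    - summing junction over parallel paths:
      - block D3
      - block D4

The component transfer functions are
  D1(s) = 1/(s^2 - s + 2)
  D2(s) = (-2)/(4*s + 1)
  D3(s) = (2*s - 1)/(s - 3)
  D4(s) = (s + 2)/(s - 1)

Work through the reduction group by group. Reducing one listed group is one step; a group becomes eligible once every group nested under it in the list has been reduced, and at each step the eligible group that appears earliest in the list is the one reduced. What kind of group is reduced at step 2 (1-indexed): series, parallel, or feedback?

Answer: parallel

Working:
Step 1. combine D1, D2 in series
Step 2. sum the parallel branches D3, D4
Step 3. reduce the feedback loop with forward (D1*D2) and return (D3+D4)
So the answer for step 2 is parallel.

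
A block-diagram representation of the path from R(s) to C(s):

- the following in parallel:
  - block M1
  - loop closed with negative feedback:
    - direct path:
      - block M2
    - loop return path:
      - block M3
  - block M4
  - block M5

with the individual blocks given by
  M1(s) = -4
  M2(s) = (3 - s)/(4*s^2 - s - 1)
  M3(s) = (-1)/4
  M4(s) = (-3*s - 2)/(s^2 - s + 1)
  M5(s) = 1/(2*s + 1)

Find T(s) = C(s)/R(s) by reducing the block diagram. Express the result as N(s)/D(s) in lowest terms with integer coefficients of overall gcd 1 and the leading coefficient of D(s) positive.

(1) close the feedback loop around M2, M3, giving (12 - 4*s)/(16*s^2 - 3*s - 7)
(2) sum the parallel branches M1, [M2/(1+M2*M3)], M4, M5; the result is T(s) itself (integer coefficients, no common factor, positive leading denominator coefficient)

Hence the answer: (-128*s^5 - 105*s^3 - 53*s^2 + 107*s + 47)/(32*s^5 - 22*s^4 + 5*s^3 + 20*s^2 - 10*s - 7)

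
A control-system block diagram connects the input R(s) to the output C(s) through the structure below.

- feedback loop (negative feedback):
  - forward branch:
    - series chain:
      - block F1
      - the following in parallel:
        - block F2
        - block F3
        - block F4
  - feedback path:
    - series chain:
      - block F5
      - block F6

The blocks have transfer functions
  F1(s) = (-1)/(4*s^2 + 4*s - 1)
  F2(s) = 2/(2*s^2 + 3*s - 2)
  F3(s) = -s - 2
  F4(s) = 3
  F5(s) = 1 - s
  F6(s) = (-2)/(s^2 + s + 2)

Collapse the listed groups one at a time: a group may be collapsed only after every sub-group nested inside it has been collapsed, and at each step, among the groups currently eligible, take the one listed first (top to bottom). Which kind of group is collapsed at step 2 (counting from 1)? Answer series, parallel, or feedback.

Step 1 - reduce the parallel group F2, F3, F4
Step 2 - series reduction of F1, (F2+F3+F4)
Step 3 - combine F5, F6 in series
Step 4 - collapse the loop ((F1*(F2+F3+F4)) forward, (F5*F6) return)
The group at step 2 is a series group.

Therefore the answer is series.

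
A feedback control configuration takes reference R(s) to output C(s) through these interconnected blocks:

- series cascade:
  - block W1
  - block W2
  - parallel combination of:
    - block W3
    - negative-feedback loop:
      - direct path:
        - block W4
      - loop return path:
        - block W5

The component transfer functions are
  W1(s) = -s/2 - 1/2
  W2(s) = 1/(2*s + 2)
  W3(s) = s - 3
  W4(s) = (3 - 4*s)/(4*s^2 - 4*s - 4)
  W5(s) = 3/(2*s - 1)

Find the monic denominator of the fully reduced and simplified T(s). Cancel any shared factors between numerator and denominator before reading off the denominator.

(1) reduce the feedback loop with forward W4 and return W5 -> (-8*s^2 + 10*s - 3)/(8*s^3 - 12*s^2 - 16*s + 13)
(2) reduce the parallel group W3, [W4/(1+W4*W5)] -> (8*s^4 - 36*s^3 + 12*s^2 + 71*s - 42)/(8*s^3 - 12*s^2 - 16*s + 13)
(3) cascade W1, W2, (W3+[W4/(1+W4*W5)]) -> (-8*s^4 + 36*s^3 - 12*s^2 - 71*s + 42)/(32*s^3 - 48*s^2 - 64*s + 52)
No further cancellation is possible in the step-3 result, so that is T(s). Its denominator becomes monic after dividing by the leading coefficient 32.

Hence the answer: s^3 - 3*s^2/2 - 2*s + 13/8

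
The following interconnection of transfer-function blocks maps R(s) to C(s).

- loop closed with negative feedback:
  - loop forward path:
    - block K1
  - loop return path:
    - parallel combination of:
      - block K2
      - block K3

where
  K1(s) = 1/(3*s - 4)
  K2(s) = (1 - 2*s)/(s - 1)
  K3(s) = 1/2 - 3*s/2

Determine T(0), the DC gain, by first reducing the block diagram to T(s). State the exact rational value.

Reducing step by step:

1. parallel reduction of K2, K3 -> (1 - 3*s^2)/(2*s - 2)
2. feedback reduction of K1, (K2+K3) -> (2*s - 2)/(3*s^2 - 14*s + 9)
Evaluating the step-2 result (the overall T(s)) at s = 0 gives T(0) = -2/9.

Answer: -2/9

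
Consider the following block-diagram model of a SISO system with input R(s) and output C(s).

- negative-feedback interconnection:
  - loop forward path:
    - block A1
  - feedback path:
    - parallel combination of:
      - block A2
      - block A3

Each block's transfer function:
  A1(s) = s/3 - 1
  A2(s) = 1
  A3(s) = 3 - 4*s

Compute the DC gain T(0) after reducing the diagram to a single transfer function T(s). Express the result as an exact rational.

Step 1: sum the parallel branches A2, A3 gives 4 - 4*s
Step 2: feedback reduction of A1, (A2+A3) gives (3 - s)/(4*s^2 - 16*s + 9)
DC gain: substitute s = 0 into T(s) from step 2: T(0) = 3/9 = 1/3.

Answer: 1/3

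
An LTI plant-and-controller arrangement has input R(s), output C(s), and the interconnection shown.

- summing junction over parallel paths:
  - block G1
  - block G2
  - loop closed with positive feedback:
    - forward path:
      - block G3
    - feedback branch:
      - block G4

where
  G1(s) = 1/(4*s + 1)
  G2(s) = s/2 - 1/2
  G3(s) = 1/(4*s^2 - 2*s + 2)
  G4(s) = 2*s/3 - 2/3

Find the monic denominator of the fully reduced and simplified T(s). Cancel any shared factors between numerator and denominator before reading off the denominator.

First reduce the diagram to T(s).

(1) collapse the loop (G3 forward, G4 return) gives 3/(12*s^2 - 8*s + 8)
(2) combine G1, G2, [G3/(1-G3*G4)] in parallel gives (24*s^4 - 34*s^3 + 34*s^2 - 4*s + 7)/(48*s^3 - 20*s^2 + 24*s + 8)
T(s) is the step-2 result (common factors already cancelled). Leading coefficient of the denominator: 48. Divide through by 48 for the monic polynomial.

Answer: s^3 - 5*s^2/12 + s/2 + 1/6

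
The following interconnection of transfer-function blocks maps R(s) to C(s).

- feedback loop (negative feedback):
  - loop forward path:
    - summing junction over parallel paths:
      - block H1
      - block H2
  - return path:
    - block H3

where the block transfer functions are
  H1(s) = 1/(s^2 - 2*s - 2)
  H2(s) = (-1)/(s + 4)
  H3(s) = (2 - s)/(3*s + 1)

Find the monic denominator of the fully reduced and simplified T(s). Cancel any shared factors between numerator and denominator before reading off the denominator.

(1) parallel reduction of H1, H2, giving (-s^2 + 3*s + 6)/(s^3 + 2*s^2 - 10*s - 8)
(2) feedback reduction of (H1+H2), H3, giving (-3*s^3 + 8*s^2 + 21*s + 6)/(3*s^4 + 8*s^3 - 33*s^2 - 34*s + 4)
Step 2 gives the fully reduced T(s), with no common factor left to cancel. The denominator's leading coefficient is 3, so divide each of its coefficients by 3 to get the monic form.

Hence the answer: s^4 + 8*s^3/3 - 11*s^2 - 34*s/3 + 4/3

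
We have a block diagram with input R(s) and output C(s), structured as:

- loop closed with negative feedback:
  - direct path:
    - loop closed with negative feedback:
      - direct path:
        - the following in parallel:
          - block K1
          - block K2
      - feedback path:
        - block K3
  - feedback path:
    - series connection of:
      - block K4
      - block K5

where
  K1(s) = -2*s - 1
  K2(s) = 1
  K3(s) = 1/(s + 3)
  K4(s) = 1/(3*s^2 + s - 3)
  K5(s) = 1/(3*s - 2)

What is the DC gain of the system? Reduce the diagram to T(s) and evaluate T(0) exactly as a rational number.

Reducing step by step:

1. sum the parallel branches K1, K2, giving -2*s
2. collapse the loop ((K1+K2) forward, K3 return), giving (2*s^2 + 6*s)/(s - 3)
3. cascade K4, K5, giving 1/(9*s^3 - 3*s^2 - 11*s + 6)
4. feedback reduction of [(K1+K2)/(1+(K1+K2)*K3)], (K4*K5), giving (18*s^5 + 48*s^4 - 40*s^3 - 54*s^2 + 36*s)/(9*s^4 - 30*s^3 + 45*s - 18)
The step-4 result is T(s). Setting s = 0: T(0) = 0/(-18) = 0.

Answer: 0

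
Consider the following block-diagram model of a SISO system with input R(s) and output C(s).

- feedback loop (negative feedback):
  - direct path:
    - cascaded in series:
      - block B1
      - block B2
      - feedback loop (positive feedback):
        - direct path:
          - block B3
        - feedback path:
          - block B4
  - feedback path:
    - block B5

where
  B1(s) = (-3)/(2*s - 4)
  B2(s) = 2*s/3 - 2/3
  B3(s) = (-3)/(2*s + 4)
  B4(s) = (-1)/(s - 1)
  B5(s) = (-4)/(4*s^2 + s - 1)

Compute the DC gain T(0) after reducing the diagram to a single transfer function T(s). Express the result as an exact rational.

(1) close the feedback loop around B3, B4 = (3 - 3*s)/(2*s^2 + 2*s - 7)
(2) combine B1, B2, [B3/(1-B3*B4)] in series = (3*s^2 - 6*s + 3)/(2*s^3 - 2*s^2 - 11*s + 14)
(3) feedback reduction of (B1*B2*[B3/(1-B3*B4)]), B5 = (12*s^4 - 21*s^3 + 3*s^2 + 9*s - 3)/(8*s^5 - 6*s^4 - 48*s^3 + 35*s^2 + 49*s - 26)
Evaluating the step-3 result (the overall T(s)) at s = 0 gives T(0) = -3/(-26) = 3/26.

Therefore the answer is 3/26.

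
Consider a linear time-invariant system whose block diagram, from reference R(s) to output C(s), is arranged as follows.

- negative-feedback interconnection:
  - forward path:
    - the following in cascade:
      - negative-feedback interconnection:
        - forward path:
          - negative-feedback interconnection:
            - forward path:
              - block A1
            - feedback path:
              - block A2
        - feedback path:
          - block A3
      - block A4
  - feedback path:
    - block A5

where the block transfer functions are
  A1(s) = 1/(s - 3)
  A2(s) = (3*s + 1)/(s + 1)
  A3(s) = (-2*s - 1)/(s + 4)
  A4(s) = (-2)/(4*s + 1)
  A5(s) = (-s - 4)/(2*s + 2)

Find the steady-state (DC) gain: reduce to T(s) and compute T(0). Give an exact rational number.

(1) feedback reduction of A1, A2, giving (s + 1)/(s^2 + s - 2)
(2) close the feedback loop around [A1/(1+A1*A2)], A3, giving (s^2 + 5*s + 4)/(s^3 + 3*s^2 - s - 9)
(3) cascade [[A1/(1+A1*A2)]/(1+[A1/(1+A1*A2)]*A3)], A4, giving (-2*s^2 - 10*s - 8)/(4*s^4 + 13*s^3 - s^2 - 37*s - 9)
(4) close the feedback loop around ([[A1/(1+A1*A2)]/(1+[A1/(1+A1*A2)]*A3)]*A4), A5, giving (-2*s^2 - 10*s - 8)/(4*s^4 + 13*s^3 - 29*s + 7)
Step 4 gives the overall T(s). Then T(0) = -8/7.

Hence the answer: -8/7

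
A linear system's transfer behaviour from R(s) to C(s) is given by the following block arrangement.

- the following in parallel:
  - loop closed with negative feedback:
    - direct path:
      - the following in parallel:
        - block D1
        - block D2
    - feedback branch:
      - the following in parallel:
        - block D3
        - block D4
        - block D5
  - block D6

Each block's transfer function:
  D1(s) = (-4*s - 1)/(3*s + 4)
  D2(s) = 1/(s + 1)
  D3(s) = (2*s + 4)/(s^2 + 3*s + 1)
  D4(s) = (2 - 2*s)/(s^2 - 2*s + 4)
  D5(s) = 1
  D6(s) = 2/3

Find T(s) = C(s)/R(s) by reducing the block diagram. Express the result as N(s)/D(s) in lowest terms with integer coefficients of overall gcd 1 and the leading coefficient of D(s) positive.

Answer: (14*s^6 + 10*s^5 - 73*s^4 + 137*s^3 + 223*s^2 - 198*s - 200)/(3*s^6 - 12*s^5 - 87*s^4 + 48*s^3 + 159*s^2 - 198*s - 246)

Working:
[1] sum the parallel branches D1, D2, giving (-4*s^2 - 2*s + 3)/(3*s^2 + 7*s + 4)
[2] reduce the parallel group D3, D4, D5, giving (s^4 + s^3 - 5*s^2 + 14*s + 22)/(s^4 + s^3 - s^2 + 10*s + 4)
[3] reduce the feedback loop with forward (D1+D2) and return (D3+D4+D5), giving (4*s^6 + 6*s^5 - 5*s^4 + 35*s^3 + 39*s^2 - 22*s - 12)/(s^6 - 4*s^5 - 29*s^4 + 16*s^3 + 53*s^2 - 66*s - 82)
[4] combine [(D1+D2)/(1+(D1+D2)*(D3+D4+D5))], D6 in parallel, which is the overall transfer function T(s) = C(s)/R(s) in lowest terms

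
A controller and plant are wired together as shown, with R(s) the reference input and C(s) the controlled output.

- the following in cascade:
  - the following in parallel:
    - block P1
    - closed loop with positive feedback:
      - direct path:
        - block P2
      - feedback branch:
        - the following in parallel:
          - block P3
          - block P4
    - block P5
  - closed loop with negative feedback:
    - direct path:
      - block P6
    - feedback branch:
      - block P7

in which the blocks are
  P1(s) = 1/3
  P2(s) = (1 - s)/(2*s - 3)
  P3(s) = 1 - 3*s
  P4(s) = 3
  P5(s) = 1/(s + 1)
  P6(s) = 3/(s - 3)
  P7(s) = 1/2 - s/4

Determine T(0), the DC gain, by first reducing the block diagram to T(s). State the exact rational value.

The answer is -50/21.

Reasoning:
Step 1. reduce the parallel group P3, P4, giving 4 - 3*s
Step 2. close the feedback loop around P2, (P3+P4), giving (s - 1)/(3*s^2 - 9*s + 7)
Step 3. sum the parallel branches P1, [P2/(1-P2*(P3+P4))], P5, giving (3*s^3 + 6*s^2 - 29*s + 25)/(9*s^3 - 18*s^2 - 6*s + 21)
Step 4. collapse the loop (P6 forward, P7 return), giving 12/(s - 6)
Step 5. series reduction of (P1+[P2/(1-P2*(P3+P4))]+P5), [P6/(1+P6*P7)], giving (12*s^3 + 24*s^2 - 116*s + 100)/(3*s^4 - 24*s^3 + 34*s^2 + 19*s - 42)
Evaluating the step-5 result (the overall T(s)) at s = 0 gives T(0) = 100/(-42) = -50/21.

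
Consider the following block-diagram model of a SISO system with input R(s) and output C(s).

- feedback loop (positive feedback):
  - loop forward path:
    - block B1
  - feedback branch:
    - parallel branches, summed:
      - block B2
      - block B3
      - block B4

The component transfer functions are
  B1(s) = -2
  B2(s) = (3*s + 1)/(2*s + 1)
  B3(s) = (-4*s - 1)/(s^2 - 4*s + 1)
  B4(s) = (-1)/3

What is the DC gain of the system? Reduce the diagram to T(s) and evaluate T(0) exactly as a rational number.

Step 1 - parallel reduction of B2, B3, B4, giving (7*s^3 - 50*s^2 - 19*s - 1)/(6*s^3 - 21*s^2 - 6*s + 3)
Step 2 - close the feedback loop around B1, (B2+B3+B4), giving (-12*s^3 + 42*s^2 + 12*s - 6)/(20*s^3 - 121*s^2 - 44*s + 1)
DC gain: substitute s = 0 into T(s) from step 2: T(0) = -6/1 = -6.

Hence the answer: -6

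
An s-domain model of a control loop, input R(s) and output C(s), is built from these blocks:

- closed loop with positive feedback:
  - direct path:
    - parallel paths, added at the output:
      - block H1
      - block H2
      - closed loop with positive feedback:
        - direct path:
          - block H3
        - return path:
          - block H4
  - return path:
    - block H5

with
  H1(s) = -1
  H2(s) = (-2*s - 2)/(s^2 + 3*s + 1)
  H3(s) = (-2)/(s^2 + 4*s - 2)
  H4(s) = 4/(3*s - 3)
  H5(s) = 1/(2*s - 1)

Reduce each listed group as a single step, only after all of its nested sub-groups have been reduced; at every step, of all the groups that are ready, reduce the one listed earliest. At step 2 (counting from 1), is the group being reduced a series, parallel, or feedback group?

The answer is parallel.

Reasoning:
(1) apply the feedback formula to H3, H4
(2) reduce the parallel group H1, H2, [H3/(1-H3*H4)]
(3) close the feedback loop around (H1+H2+[H3/(1-H3*H4)]), H5
At step 2 the group reduced is parallel.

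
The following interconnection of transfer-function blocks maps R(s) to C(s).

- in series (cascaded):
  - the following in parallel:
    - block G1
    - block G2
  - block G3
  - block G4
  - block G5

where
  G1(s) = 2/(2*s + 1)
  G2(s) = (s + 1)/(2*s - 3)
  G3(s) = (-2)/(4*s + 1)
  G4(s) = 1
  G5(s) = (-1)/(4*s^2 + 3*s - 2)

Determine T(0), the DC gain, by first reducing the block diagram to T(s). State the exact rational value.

The answer is -5/3.

Reasoning:
[1] parallel reduction of G1, G2 gives (2*s^2 + 7*s - 5)/(4*s^2 - 4*s - 3)
[2] reduce the series chain (G1+G2), G3, G4, G5 gives (4*s^2 + 14*s - 10)/(64*s^5 - 132*s^3 - 36*s^2 + 23*s + 6)
Evaluating the step-2 result (the overall T(s)) at s = 0 gives T(0) = -10/6 = -5/3.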